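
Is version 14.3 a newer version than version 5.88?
Yes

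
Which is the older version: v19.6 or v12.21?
v12.21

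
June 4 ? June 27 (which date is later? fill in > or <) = <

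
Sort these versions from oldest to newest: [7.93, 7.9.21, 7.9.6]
[7.9.6, 7.9.21, 7.93]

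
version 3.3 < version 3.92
True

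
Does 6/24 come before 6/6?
No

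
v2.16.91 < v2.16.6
False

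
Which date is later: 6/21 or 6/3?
6/21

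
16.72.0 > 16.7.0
True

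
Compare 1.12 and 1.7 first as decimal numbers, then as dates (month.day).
As decimals: 1.12 < 1.7. As dates: 1/12 is later than 1/7 (day 12 > day 7).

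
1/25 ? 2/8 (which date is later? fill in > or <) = <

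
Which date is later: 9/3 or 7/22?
9/3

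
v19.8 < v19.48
True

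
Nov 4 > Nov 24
False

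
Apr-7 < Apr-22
True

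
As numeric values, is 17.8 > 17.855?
False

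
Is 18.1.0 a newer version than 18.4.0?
No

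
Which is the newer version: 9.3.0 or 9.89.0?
9.89.0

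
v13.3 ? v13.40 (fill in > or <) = <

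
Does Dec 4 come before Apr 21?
No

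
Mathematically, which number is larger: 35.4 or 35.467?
35.467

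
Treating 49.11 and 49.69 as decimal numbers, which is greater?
49.69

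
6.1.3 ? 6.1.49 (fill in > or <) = <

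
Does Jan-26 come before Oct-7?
Yes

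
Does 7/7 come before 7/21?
Yes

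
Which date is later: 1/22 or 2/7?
2/7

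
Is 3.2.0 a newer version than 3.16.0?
No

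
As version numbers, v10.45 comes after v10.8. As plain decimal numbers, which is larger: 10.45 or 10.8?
10.8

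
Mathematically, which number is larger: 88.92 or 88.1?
88.92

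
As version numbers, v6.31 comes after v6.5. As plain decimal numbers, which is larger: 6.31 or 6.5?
6.5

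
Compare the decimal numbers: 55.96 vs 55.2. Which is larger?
55.96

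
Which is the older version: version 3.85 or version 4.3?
version 3.85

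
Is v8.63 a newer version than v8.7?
Yes. Version numbers are compared segment by segment as integers, not as decimals: minor version 63 > 7, so v8.63 > v8.7 (even though the decimal 8.63 < 8.7).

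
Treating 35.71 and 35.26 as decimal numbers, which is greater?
35.71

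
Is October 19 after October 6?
Yes. Day 19 comes after day 6 in October — this is a date comparison, not a decimal one (the decimal 10.19 would be smaller than 10.6).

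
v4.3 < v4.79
True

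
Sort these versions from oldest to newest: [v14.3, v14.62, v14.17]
[v14.3, v14.17, v14.62]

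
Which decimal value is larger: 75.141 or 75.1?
75.141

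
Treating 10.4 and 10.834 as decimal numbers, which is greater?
10.834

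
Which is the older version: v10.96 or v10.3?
v10.3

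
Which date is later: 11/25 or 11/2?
11/25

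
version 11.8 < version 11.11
True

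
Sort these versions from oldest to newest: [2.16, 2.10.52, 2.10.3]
[2.10.3, 2.10.52, 2.16]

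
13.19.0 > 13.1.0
True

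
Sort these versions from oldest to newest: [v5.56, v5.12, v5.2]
[v5.2, v5.12, v5.56]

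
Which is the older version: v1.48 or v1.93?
v1.48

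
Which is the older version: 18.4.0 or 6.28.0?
6.28.0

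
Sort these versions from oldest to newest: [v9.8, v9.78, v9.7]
[v9.7, v9.8, v9.78]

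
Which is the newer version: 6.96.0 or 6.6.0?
6.96.0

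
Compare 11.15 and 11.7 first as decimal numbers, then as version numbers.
As decimals: 11.15 < 11.7. As versions: v11.15 > v11.7 (minor version 15 > 7).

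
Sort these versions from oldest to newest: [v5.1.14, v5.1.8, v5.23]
[v5.1.8, v5.1.14, v5.23]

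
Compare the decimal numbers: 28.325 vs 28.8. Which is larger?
28.8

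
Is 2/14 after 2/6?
Yes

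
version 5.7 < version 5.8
True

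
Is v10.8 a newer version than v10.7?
Yes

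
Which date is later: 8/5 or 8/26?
8/26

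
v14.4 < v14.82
True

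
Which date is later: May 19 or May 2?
May 19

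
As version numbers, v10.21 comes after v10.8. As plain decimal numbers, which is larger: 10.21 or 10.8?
10.8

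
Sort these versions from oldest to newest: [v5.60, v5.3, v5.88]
[v5.3, v5.60, v5.88]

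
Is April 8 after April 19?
No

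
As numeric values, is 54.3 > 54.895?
False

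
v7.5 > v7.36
False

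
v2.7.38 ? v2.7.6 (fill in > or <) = >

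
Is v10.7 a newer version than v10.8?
No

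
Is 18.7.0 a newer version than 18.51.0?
No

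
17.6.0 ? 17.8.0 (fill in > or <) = <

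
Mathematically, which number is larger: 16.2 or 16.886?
16.886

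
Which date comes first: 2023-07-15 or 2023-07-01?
2023-07-01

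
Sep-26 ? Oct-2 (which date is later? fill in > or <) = <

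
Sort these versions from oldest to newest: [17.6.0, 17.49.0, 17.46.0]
[17.6.0, 17.46.0, 17.49.0]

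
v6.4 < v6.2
False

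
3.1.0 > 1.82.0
True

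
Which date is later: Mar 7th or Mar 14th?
Mar 14th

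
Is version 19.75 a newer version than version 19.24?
Yes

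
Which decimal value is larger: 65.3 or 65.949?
65.949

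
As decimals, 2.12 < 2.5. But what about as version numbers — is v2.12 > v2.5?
True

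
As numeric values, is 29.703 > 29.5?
True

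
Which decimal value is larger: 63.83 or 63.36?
63.83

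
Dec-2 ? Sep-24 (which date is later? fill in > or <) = >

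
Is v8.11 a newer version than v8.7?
Yes. Version numbers are compared segment by segment as integers, not as decimals: minor version 11 > 7, so v8.11 > v8.7 (even though the decimal 8.11 < 8.7).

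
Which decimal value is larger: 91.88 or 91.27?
91.88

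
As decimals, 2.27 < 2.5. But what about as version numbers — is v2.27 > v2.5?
True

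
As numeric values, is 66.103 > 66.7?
False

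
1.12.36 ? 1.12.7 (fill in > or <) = >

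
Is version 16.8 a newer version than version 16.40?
No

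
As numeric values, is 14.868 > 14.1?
True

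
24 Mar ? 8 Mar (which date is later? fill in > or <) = >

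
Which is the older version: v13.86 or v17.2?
v13.86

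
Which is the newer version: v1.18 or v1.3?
v1.18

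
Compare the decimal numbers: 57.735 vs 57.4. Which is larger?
57.735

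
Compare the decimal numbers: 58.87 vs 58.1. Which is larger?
58.87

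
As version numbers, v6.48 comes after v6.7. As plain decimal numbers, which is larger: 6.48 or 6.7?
6.7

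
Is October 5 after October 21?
No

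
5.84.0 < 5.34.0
False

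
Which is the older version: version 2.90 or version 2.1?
version 2.1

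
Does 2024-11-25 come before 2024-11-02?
No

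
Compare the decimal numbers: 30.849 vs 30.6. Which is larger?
30.849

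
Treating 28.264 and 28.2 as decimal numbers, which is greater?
28.264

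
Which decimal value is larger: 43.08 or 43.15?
43.15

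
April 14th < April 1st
False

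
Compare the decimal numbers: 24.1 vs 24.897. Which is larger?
24.897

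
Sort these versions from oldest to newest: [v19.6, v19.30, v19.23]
[v19.6, v19.23, v19.30]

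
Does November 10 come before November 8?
No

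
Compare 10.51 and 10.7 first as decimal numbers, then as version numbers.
As decimals: 10.51 < 10.7. As versions: v10.51 > v10.7 (minor version 51 > 7).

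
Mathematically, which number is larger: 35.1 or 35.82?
35.82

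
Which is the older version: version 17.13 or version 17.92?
version 17.13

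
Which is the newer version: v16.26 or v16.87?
v16.87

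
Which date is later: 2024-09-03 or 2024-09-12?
2024-09-12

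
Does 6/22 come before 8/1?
Yes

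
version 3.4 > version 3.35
False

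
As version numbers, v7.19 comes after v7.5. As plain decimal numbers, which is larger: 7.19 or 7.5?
7.5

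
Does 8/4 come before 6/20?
No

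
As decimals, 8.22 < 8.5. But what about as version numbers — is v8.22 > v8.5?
True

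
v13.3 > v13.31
False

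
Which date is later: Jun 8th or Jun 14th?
Jun 14th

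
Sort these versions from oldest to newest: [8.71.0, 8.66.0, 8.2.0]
[8.2.0, 8.66.0, 8.71.0]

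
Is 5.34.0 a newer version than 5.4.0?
Yes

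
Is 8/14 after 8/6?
Yes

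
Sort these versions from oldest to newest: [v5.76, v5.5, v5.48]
[v5.5, v5.48, v5.76]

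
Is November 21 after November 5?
Yes. Day 21 comes after day 5 in November — this is a date comparison, not a decimal one (the decimal 11.21 would be smaller than 11.5).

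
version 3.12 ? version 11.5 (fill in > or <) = <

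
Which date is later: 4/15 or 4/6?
4/15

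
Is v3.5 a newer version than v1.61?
Yes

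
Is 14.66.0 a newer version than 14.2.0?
Yes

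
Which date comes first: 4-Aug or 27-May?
27-May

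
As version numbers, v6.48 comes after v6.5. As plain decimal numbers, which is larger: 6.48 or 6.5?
6.5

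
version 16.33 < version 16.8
False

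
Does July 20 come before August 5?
Yes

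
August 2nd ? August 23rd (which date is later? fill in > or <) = <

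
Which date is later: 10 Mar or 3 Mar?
10 Mar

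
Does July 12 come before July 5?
No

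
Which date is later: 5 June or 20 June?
20 June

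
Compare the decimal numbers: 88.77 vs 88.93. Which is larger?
88.93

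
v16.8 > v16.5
True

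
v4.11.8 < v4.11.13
True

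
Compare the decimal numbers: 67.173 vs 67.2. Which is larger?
67.2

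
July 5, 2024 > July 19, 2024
False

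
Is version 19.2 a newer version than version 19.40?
No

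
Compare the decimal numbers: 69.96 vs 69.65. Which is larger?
69.96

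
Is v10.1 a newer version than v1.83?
Yes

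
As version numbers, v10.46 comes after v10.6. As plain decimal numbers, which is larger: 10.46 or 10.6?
10.6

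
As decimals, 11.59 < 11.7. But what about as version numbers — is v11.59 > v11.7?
True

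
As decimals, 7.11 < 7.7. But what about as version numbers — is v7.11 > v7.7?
True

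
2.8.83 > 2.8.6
True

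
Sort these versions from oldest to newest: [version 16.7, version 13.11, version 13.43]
[version 13.11, version 13.43, version 16.7]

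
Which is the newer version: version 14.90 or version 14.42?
version 14.90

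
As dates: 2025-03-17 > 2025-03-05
True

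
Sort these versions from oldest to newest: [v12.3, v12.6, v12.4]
[v12.3, v12.4, v12.6]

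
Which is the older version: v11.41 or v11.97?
v11.41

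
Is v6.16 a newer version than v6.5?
Yes. Version numbers are compared segment by segment as integers, not as decimals: minor version 16 > 5, so v6.16 > v6.5 (even though the decimal 6.16 < 6.5).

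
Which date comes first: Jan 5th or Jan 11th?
Jan 5th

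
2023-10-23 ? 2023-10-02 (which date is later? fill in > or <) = >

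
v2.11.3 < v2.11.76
True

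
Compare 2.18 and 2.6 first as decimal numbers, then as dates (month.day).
As decimals: 2.18 < 2.6. As dates: 2/18 is later than 2/6 (day 18 > day 6).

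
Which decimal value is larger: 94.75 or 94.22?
94.75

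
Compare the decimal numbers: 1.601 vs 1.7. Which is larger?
1.7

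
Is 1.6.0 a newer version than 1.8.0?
No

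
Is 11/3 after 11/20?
No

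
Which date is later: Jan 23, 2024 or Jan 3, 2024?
Jan 23, 2024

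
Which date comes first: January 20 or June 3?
January 20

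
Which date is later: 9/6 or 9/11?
9/11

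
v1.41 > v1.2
True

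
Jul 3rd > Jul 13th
False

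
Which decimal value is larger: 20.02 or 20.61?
20.61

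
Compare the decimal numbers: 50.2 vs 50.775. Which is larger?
50.775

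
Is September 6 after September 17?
No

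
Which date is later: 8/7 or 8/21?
8/21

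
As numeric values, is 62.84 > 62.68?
True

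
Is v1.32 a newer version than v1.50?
No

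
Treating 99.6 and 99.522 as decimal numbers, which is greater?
99.6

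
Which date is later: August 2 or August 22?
August 22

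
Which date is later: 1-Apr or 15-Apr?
15-Apr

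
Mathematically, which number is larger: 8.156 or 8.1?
8.156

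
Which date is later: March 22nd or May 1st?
May 1st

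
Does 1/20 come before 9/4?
Yes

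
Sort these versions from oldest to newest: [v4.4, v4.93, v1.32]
[v1.32, v4.4, v4.93]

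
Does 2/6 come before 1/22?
No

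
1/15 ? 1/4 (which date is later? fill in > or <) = >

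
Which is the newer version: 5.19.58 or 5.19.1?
5.19.58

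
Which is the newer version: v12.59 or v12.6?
v12.59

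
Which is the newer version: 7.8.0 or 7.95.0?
7.95.0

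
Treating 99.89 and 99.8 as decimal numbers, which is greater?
99.89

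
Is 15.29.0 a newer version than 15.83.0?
No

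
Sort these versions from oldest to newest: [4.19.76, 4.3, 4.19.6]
[4.3, 4.19.6, 4.19.76]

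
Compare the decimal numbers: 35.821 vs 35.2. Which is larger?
35.821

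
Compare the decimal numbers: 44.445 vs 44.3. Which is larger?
44.445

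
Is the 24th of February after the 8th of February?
Yes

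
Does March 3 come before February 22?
No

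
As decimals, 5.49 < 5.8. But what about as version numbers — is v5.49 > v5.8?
True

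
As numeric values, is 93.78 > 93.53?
True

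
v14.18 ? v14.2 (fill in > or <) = >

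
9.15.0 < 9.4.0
False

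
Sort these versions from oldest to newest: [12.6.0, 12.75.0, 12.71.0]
[12.6.0, 12.71.0, 12.75.0]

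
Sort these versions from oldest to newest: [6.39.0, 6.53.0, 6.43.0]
[6.39.0, 6.43.0, 6.53.0]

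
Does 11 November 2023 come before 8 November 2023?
No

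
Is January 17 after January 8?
Yes. Day 17 comes after day 8 in January — this is a date comparison, not a decimal one (the decimal 1.17 would be smaller than 1.8).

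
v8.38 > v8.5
True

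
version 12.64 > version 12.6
True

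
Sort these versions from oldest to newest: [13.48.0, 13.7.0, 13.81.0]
[13.7.0, 13.48.0, 13.81.0]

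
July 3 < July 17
True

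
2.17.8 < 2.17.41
True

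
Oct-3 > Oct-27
False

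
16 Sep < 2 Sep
False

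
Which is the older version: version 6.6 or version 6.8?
version 6.6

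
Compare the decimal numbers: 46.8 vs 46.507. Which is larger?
46.8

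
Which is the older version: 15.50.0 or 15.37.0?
15.37.0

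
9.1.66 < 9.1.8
False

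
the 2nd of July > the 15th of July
False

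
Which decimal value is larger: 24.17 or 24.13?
24.17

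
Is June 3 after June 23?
No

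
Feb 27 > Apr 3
False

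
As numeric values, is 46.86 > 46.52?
True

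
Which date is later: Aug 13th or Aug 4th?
Aug 13th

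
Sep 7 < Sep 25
True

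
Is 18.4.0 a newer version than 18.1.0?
Yes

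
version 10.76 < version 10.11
False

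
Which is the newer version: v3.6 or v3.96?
v3.96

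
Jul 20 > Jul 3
True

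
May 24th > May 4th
True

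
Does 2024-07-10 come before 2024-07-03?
No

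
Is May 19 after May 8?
Yes. Day 19 comes after day 8 in May — this is a date comparison, not a decimal one (the decimal 5.19 would be smaller than 5.8).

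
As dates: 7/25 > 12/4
False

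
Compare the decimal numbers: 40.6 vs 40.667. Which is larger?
40.667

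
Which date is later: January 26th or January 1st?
January 26th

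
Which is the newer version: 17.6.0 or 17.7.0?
17.7.0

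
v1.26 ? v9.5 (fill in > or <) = <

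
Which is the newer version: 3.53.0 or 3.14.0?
3.53.0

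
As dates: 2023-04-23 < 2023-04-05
False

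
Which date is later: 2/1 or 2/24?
2/24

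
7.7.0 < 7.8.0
True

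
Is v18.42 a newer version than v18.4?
Yes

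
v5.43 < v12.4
True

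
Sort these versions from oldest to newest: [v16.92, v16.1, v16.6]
[v16.1, v16.6, v16.92]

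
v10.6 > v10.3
True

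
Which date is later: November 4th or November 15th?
November 15th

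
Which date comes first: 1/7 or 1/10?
1/7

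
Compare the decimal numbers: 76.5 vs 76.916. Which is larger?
76.916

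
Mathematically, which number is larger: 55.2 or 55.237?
55.237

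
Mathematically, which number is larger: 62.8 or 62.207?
62.8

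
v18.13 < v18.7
False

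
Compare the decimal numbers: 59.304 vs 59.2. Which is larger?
59.304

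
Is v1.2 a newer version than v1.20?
No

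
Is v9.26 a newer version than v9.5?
Yes. Version numbers are compared segment by segment as integers, not as decimals: minor version 26 > 5, so v9.26 > v9.5 (even though the decimal 9.26 < 9.5).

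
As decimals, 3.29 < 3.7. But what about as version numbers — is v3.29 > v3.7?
True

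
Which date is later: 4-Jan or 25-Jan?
25-Jan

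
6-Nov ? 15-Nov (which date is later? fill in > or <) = <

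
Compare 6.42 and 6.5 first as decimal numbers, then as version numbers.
As decimals: 6.42 < 6.5. As versions: v6.42 > v6.5 (minor version 42 > 5).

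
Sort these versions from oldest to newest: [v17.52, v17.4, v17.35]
[v17.4, v17.35, v17.52]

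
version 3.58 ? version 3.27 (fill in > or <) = >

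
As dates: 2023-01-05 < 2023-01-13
True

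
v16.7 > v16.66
False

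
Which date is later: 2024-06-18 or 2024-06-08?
2024-06-18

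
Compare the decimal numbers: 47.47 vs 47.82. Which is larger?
47.82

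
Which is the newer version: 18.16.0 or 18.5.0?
18.16.0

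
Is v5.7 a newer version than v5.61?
No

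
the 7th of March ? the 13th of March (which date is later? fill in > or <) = <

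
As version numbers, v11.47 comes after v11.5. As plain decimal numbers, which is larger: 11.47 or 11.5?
11.5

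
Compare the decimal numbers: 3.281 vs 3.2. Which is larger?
3.281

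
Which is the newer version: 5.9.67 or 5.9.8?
5.9.67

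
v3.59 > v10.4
False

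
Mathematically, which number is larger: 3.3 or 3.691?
3.691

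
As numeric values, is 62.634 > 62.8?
False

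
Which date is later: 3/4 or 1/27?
3/4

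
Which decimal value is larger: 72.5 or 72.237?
72.5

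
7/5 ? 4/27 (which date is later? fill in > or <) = >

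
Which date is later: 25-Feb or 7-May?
7-May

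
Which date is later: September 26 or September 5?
September 26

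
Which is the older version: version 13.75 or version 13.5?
version 13.5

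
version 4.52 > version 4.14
True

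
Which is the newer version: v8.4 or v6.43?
v8.4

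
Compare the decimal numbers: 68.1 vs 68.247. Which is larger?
68.247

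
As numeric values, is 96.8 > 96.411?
True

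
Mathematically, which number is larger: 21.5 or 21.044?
21.5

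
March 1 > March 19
False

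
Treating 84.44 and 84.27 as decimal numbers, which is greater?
84.44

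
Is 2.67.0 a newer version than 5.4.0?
No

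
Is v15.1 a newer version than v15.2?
No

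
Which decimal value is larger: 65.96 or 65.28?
65.96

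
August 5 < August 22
True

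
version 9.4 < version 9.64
True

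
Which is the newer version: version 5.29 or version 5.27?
version 5.29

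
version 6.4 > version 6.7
False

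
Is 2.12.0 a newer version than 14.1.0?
No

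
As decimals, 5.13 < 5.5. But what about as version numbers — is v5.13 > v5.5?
True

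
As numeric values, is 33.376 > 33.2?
True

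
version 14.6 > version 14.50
False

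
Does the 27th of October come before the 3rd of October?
No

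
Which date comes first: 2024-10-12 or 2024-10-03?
2024-10-03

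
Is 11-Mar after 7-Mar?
Yes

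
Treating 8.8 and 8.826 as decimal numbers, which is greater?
8.826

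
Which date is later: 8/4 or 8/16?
8/16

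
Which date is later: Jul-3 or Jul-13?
Jul-13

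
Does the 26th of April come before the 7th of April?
No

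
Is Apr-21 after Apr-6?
Yes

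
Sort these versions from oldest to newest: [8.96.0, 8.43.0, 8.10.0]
[8.10.0, 8.43.0, 8.96.0]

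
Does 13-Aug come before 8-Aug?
No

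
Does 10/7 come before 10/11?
Yes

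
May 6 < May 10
True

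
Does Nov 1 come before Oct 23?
No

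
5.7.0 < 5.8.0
True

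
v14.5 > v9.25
True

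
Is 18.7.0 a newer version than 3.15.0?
Yes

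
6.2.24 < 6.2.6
False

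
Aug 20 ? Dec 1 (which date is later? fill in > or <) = <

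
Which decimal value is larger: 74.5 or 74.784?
74.784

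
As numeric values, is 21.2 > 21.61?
False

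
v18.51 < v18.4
False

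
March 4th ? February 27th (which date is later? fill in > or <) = >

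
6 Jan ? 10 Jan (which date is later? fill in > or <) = <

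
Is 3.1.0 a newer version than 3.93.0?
No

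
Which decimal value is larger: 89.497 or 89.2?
89.497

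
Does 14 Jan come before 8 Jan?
No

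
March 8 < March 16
True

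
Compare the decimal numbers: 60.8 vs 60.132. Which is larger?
60.8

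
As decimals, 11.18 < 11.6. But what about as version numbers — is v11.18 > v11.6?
True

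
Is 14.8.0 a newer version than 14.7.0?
Yes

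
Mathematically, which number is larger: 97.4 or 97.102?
97.4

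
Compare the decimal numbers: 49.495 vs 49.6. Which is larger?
49.6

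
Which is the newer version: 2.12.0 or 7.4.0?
7.4.0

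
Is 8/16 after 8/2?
Yes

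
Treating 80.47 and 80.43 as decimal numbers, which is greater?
80.47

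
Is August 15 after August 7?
Yes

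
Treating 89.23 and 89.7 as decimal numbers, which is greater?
89.7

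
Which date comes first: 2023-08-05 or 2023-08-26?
2023-08-05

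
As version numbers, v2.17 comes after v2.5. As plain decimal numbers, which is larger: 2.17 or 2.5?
2.5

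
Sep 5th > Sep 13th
False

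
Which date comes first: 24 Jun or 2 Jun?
2 Jun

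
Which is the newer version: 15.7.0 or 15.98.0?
15.98.0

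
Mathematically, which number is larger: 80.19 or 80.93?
80.93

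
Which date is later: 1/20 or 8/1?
8/1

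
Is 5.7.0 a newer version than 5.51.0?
No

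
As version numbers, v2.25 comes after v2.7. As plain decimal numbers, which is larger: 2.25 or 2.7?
2.7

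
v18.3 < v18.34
True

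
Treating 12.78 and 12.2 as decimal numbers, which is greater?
12.78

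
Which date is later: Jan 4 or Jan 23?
Jan 23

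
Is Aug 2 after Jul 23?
Yes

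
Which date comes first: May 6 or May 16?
May 6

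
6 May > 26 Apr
True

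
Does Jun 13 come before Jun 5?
No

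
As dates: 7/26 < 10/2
True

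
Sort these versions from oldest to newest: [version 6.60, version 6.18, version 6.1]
[version 6.1, version 6.18, version 6.60]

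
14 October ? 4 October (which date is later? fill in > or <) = >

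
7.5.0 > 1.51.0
True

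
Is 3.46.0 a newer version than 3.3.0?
Yes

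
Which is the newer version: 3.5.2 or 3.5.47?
3.5.47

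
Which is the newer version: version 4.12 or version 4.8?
version 4.12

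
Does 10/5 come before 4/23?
No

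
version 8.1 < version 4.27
False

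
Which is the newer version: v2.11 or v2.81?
v2.81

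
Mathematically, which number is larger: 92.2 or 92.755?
92.755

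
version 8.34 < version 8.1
False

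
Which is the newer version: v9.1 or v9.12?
v9.12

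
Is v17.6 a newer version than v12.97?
Yes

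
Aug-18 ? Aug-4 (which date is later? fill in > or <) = >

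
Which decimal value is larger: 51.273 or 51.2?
51.273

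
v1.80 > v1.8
True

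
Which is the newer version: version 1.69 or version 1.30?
version 1.69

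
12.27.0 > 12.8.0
True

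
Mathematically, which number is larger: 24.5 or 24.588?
24.588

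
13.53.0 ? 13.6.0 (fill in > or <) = >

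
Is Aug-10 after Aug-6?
Yes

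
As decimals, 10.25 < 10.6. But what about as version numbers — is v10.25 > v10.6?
True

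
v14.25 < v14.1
False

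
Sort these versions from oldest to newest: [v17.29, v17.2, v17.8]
[v17.2, v17.8, v17.29]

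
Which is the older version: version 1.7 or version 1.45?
version 1.7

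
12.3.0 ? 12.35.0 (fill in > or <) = <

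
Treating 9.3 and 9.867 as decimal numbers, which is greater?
9.867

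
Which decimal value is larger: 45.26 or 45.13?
45.26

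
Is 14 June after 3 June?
Yes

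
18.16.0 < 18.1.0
False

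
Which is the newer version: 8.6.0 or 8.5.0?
8.6.0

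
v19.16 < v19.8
False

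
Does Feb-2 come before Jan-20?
No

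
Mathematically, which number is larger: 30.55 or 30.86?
30.86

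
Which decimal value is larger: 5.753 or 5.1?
5.753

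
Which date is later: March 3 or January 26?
March 3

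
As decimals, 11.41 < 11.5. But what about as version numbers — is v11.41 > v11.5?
True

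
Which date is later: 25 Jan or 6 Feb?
6 Feb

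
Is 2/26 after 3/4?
No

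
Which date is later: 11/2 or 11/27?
11/27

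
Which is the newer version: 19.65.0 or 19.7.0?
19.65.0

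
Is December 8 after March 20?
Yes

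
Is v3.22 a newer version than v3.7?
Yes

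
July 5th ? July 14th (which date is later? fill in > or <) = <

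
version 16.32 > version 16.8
True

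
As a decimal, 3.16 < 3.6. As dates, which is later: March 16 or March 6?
March 16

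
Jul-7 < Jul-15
True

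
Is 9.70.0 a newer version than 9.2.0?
Yes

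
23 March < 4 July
True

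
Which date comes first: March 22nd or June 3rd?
March 22nd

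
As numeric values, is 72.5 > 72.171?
True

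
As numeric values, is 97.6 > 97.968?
False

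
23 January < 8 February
True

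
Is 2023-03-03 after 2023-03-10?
No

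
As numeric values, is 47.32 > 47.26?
True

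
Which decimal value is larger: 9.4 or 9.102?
9.4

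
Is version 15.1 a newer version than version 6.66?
Yes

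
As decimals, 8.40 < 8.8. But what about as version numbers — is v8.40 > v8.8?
True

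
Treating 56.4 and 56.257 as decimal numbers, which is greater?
56.4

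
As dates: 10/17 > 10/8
True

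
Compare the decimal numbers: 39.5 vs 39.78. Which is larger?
39.78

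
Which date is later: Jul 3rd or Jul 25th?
Jul 25th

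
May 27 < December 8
True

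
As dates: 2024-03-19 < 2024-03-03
False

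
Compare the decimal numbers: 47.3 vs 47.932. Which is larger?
47.932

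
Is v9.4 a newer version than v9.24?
No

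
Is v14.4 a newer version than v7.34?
Yes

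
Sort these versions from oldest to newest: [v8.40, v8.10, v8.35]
[v8.10, v8.35, v8.40]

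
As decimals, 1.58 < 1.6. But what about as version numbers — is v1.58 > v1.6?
True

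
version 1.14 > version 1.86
False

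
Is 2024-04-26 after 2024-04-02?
Yes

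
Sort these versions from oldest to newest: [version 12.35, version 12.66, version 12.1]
[version 12.1, version 12.35, version 12.66]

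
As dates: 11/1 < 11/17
True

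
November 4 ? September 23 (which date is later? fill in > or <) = >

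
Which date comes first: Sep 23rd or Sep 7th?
Sep 7th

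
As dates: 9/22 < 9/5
False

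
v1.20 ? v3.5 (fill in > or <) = <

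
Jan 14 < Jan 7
False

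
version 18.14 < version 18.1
False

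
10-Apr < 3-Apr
False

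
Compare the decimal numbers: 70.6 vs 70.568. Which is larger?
70.6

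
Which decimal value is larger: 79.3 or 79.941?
79.941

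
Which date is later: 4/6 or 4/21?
4/21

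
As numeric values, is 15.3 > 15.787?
False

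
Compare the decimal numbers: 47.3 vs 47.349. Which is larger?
47.349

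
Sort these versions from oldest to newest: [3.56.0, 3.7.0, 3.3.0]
[3.3.0, 3.7.0, 3.56.0]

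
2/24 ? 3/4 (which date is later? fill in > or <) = <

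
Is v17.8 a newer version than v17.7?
Yes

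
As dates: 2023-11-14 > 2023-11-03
True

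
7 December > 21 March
True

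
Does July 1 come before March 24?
No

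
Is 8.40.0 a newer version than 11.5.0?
No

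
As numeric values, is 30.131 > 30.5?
False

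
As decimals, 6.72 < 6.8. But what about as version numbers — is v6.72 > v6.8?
True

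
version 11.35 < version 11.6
False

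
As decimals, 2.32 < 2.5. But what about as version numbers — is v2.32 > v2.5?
True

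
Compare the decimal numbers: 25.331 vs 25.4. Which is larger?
25.4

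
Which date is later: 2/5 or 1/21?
2/5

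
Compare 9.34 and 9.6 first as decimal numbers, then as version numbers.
As decimals: 9.34 < 9.6. As versions: v9.34 > v9.6 (minor version 34 > 6).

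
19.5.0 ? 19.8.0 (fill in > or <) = <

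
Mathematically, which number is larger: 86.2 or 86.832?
86.832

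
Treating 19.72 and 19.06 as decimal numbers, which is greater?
19.72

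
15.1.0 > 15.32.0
False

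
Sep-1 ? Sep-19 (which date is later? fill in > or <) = <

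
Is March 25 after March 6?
Yes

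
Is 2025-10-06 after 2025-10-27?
No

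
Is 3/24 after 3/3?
Yes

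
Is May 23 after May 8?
Yes. Day 23 comes after day 8 in May — this is a date comparison, not a decimal one (the decimal 5.23 would be smaller than 5.8).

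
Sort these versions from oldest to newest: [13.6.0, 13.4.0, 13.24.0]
[13.4.0, 13.6.0, 13.24.0]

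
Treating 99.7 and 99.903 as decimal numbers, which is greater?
99.903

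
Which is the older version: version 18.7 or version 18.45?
version 18.7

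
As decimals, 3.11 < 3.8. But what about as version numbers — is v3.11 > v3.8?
True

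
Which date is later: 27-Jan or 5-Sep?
5-Sep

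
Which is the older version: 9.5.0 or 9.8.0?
9.5.0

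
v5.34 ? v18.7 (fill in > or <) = <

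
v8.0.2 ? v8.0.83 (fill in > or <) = <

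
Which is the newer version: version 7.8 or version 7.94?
version 7.94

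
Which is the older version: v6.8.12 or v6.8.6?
v6.8.6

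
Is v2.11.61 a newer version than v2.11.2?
Yes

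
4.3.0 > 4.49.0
False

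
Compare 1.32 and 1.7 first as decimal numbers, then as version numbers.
As decimals: 1.32 < 1.7. As versions: v1.32 > v1.7 (minor version 32 > 7).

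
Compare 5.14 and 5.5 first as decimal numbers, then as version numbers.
As decimals: 5.14 < 5.5. As versions: v5.14 > v5.5 (minor version 14 > 5).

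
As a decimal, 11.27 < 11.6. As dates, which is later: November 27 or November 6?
November 27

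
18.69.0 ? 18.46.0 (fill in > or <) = >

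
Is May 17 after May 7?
Yes. Day 17 comes after day 7 in May — this is a date comparison, not a decimal one (the decimal 5.17 would be smaller than 5.7).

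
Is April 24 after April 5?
Yes. Day 24 comes after day 5 in April — this is a date comparison, not a decimal one (the decimal 4.24 would be smaller than 4.5).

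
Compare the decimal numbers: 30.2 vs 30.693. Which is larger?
30.693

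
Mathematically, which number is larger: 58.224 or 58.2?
58.224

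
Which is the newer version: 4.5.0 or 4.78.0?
4.78.0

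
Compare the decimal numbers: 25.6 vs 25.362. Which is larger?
25.6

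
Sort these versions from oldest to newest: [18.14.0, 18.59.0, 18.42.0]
[18.14.0, 18.42.0, 18.59.0]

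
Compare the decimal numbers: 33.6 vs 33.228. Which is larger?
33.6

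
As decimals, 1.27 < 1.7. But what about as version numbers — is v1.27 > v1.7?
True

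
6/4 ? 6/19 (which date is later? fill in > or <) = <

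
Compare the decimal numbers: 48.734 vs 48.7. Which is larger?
48.734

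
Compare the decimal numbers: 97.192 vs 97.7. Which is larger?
97.7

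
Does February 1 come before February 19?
Yes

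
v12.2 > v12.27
False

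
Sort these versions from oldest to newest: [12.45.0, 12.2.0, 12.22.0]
[12.2.0, 12.22.0, 12.45.0]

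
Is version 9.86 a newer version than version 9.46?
Yes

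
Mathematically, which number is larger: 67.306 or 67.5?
67.5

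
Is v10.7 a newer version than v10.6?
Yes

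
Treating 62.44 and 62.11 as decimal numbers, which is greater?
62.44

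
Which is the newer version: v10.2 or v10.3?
v10.3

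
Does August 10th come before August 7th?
No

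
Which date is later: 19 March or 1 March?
19 March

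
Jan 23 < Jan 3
False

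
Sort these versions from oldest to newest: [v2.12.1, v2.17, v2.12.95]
[v2.12.1, v2.12.95, v2.17]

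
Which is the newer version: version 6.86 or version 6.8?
version 6.86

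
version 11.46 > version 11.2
True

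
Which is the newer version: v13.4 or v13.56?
v13.56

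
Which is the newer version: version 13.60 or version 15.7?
version 15.7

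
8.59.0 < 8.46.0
False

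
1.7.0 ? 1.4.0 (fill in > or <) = >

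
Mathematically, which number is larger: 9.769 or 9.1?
9.769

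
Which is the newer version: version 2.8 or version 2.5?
version 2.8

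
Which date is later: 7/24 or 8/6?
8/6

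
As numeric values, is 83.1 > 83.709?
False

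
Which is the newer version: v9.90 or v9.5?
v9.90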